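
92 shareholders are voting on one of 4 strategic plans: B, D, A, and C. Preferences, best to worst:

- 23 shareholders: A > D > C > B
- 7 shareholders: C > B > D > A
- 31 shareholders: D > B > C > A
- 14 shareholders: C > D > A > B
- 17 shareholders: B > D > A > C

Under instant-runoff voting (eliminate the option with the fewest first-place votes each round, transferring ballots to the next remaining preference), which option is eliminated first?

B

Round 1: B 17, D 31, A 23, C 21. Eliminate B.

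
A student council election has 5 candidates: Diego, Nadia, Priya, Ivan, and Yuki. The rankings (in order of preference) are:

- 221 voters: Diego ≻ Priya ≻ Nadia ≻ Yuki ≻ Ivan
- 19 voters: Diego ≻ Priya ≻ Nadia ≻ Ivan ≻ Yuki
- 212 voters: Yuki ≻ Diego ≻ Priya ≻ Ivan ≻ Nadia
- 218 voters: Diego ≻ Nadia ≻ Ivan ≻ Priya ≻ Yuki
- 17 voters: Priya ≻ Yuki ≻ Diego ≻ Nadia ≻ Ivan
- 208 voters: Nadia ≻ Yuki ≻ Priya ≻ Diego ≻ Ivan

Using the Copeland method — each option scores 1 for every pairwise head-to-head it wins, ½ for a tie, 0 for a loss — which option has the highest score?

Diego: beats Nadia, Priya, Ivan, and Yuki → score 4.
Nadia: beats Ivan and Yuki; loses to Diego and Priya → score 2.
Priya: beats Nadia, Ivan, and Yuki; loses to Diego → score 3.
Ivan: loses to Diego, Nadia, Priya, and Yuki → score 0.
Yuki: beats Ivan; loses to Diego, Nadia, and Priya → score 1.
Diego has the best pairwise record.

Diego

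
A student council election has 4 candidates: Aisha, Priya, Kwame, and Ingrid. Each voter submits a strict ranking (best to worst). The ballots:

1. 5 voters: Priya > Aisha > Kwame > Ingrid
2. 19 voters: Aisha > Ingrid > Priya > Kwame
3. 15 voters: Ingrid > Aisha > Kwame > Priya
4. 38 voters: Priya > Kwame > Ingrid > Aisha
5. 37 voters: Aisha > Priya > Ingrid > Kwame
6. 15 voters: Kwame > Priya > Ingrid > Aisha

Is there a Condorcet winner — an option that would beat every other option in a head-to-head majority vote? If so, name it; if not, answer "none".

Checking pairwise contests:
Ingrid beats Aisha 68–61.
Aisha beats Priya 71–58.
Aisha beats Kwame 76–53.
Priya beats Ingrid 95–34.
Every option loses at least one head-to-head, so there is no Condorcet winner.

none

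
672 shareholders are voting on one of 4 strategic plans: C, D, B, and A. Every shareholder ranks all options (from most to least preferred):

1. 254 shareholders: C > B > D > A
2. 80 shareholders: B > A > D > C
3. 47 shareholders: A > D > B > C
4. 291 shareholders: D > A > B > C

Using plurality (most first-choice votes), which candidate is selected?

First-place votes: C 254, D 291, B 80, A 47.
D has the most first-place votes.

D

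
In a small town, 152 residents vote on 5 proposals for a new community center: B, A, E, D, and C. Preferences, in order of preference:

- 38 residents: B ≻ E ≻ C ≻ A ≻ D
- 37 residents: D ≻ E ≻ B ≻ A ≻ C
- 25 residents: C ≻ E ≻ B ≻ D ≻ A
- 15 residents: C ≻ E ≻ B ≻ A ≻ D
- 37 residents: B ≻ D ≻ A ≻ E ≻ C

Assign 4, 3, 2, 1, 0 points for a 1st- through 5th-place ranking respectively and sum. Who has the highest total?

B

B: 38·4 + 37·2 + 25·2 + 15·2 + 37·4 = 454
A: 38·1 + 37·1 + 25·0 + 15·1 + 37·2 = 164
E: 38·3 + 37·3 + 25·3 + 15·3 + 37·1 = 382
D: 38·0 + 37·4 + 25·1 + 15·0 + 37·3 = 284
C: 38·2 + 37·0 + 25·4 + 15·4 + 37·0 = 236
B has the highest Borda score (454).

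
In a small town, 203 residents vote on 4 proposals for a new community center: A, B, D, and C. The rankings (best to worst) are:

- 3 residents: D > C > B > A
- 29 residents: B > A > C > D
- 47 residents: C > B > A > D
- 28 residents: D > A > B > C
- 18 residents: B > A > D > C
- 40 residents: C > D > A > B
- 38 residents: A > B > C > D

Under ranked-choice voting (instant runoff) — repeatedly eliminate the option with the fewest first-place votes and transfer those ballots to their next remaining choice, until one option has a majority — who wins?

A

Round 1: A 38, B 47, D 31, C 87. Eliminate D.
Round 2: A 66, B 47, C 90. Eliminate B.
Round 3: A 113, C 90. A has a majority.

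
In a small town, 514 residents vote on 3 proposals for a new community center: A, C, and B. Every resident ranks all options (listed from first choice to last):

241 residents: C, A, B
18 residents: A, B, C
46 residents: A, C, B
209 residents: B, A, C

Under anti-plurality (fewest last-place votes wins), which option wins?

A

Last-place votes: A 0, C 227, B 287.
A is ranked last by the fewest voters, so A wins.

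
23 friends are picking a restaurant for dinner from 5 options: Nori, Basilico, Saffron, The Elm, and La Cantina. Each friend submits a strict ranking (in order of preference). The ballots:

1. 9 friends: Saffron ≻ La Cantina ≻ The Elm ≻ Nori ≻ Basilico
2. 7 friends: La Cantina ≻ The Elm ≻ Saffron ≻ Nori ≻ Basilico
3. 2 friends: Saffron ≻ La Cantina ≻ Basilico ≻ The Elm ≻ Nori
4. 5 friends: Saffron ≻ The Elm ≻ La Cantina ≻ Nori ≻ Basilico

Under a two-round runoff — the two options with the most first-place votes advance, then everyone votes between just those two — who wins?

Round 1 first-place votes: Nori 0, Basilico 0, Saffron 16, The Elm 0, La Cantina 7.
Saffron and La Cantina advance.
Runoff: Saffron is preferred to La Cantina by 16 voters; La Cantina by 7.
Saffron wins the runoff.

Saffron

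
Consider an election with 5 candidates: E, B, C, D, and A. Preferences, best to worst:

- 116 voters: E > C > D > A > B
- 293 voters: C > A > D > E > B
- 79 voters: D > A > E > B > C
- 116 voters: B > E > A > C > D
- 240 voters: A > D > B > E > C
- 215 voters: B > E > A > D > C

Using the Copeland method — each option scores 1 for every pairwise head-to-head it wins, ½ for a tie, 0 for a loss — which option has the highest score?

A

E: beats C; loses to B, D, and A → score 1.
B: beats E and C; loses to D and A → score 2.
C: loses to E, B, D, and A → score 0.
D: beats E, B, and C; loses to A → score 3.
A: beats E, B, C, and D → score 4.
A has the best pairwise record.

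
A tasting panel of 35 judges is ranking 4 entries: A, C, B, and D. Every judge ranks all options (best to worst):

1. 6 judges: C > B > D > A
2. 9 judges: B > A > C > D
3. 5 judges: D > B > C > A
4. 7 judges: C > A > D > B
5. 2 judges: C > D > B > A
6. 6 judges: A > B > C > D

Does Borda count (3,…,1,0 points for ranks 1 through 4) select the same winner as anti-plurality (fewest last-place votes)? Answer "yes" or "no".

yes

Borda — scores: A 50, C 65, B 63, D 32. Winner: C.
Anti-plurality — last-place votes: A 13, C 0, B 7, D 15. Winner: C.
The two methods agree.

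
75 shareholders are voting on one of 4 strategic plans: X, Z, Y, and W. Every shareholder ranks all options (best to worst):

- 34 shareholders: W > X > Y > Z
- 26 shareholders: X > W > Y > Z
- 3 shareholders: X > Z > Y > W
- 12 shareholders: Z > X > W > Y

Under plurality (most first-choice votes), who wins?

First-place votes: X 29, Z 12, Y 0, W 34.
W has the most first-place votes.

W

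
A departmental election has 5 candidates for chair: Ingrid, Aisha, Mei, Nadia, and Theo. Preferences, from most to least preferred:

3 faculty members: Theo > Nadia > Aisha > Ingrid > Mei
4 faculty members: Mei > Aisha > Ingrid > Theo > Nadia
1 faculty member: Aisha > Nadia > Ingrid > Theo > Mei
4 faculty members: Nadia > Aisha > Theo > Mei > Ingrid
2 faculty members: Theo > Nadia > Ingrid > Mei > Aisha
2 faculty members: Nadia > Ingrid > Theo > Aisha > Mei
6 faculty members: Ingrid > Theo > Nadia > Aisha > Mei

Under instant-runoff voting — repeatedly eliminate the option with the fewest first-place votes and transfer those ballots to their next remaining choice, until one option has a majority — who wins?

Round 1: Ingrid 6, Aisha 1, Mei 4, Nadia 6, Theo 5. Eliminate Aisha.
Round 2: Ingrid 6, Mei 4, Nadia 7, Theo 5. Eliminate Mei.
Round 3: Ingrid 10, Nadia 7, Theo 5. Eliminate Theo.
Round 4: Ingrid 10, Nadia 12. Nadia has a majority.

Nadia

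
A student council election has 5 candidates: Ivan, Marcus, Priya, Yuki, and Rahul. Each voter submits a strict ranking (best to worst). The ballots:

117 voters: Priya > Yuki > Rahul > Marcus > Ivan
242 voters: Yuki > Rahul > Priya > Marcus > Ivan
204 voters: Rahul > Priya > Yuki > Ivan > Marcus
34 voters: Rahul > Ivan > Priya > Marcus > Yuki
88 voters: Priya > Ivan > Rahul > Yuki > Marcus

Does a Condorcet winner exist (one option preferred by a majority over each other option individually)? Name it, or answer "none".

Checking pairwise contests:
Marcus beats Ivan 359–326.
Priya beats Marcus 685–0.
Rahul beats Priya 480–205.
Priya beats Yuki 443–242.
Yuki beats Rahul 359–326.
Every option loses at least one head-to-head, so there is no Condorcet winner.

none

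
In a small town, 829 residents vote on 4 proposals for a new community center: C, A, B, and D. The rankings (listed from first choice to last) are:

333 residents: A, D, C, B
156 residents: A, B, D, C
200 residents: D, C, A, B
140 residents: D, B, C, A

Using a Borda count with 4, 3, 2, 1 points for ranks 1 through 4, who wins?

C: 333·2 + 156·1 + 200·3 + 140·2 = 1702
A: 333·4 + 156·4 + 200·2 + 140·1 = 2496
B: 333·1 + 156·3 + 200·1 + 140·3 = 1421
D: 333·3 + 156·2 + 200·4 + 140·4 = 2671
D has the highest Borda score (2671).

D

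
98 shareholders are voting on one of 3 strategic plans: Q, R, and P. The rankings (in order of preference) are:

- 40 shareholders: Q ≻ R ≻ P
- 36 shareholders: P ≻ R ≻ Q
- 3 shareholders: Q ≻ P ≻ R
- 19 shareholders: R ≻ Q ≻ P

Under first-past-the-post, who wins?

First-place votes: Q 43, R 19, P 36.
Q has the most first-place votes.

Q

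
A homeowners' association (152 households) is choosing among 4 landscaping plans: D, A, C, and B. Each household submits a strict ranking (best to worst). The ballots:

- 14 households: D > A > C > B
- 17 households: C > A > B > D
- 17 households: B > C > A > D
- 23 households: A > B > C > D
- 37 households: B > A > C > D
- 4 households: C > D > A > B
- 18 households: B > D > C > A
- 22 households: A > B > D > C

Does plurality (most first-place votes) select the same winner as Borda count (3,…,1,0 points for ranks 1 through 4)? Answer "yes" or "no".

yes

Plurality — first-place votes: D 14, A 45, C 21, B 72. Winner: B.
Borda — scores: D 108, A 292, C 189, B 323. Winner: B.
The two methods agree.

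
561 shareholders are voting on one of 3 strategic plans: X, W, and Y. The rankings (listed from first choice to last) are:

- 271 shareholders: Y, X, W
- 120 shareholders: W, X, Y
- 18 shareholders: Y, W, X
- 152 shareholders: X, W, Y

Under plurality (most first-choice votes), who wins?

Y

First-place votes: X 152, W 120, Y 289.
Y has the most first-place votes.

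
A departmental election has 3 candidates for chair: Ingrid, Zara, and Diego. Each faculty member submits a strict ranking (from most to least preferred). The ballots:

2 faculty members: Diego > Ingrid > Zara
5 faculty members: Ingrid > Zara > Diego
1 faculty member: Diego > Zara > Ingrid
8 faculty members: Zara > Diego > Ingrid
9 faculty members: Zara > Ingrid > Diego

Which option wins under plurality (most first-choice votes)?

Zara

First-place votes: Ingrid 5, Zara 17, Diego 3.
Zara has the most first-place votes.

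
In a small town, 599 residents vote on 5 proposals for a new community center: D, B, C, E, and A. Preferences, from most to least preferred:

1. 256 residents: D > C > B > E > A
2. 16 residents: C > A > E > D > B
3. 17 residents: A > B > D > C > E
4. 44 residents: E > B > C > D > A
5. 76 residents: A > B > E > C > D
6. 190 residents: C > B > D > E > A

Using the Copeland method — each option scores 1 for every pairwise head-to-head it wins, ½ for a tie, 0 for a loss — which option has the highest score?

C

D: beats E and A; loses to B and C → score 2.
B: beats D, E, and A; loses to C → score 3.
C: beats D, B, E, and A → score 4.
E: beats A; loses to D, B, and C → score 1.
A: loses to D, B, C, and E → score 0.
C has the best pairwise record.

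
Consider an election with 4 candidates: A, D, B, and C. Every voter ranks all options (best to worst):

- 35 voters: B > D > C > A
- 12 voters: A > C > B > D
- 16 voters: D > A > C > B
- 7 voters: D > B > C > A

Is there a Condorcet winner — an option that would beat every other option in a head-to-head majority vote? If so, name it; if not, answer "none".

B

B vs A: 42–28 for B.
B vs D: 47–23 for B.
B vs C: 42–28 for B.
B beats every other option head-to-head.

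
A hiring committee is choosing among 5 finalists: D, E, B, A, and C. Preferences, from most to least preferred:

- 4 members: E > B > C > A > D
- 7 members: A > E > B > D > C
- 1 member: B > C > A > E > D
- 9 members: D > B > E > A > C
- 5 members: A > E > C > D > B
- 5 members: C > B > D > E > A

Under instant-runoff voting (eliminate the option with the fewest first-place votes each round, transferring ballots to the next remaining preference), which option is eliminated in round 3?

D

Round 1: D 9, E 4, B 1, A 12, C 5. Eliminate B.
Round 2: D 9, E 4, A 12, C 6. Eliminate E.
Round 3: D 9, A 12, C 10. Eliminate D.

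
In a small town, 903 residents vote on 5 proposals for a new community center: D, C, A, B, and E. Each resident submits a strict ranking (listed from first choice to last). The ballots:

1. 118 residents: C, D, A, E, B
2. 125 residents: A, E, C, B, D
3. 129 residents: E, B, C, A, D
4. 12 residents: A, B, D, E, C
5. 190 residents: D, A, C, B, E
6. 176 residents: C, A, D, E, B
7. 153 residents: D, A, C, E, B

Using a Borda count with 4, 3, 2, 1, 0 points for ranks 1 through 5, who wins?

A

D: 118·3 + 125·0 + 129·0 + 12·2 + 190·4 + 176·2 + 153·4 = 2102
C: 118·4 + 125·2 + 129·2 + 12·0 + 190·2 + 176·4 + 153·2 = 2370
A: 118·2 + 125·4 + 129·1 + 12·4 + 190·3 + 176·3 + 153·3 = 2470
B: 118·0 + 125·1 + 129·3 + 12·3 + 190·1 + 176·0 + 153·0 = 738
E: 118·1 + 125·3 + 129·4 + 12·1 + 190·0 + 176·1 + 153·1 = 1350
A has the highest Borda score (2470).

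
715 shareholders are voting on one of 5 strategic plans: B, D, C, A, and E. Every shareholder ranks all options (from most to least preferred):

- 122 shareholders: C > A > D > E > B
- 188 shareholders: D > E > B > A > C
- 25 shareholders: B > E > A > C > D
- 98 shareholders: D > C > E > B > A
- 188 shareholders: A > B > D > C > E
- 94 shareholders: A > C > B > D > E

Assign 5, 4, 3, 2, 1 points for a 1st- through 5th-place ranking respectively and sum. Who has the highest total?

D

B: 122·1 + 188·3 + 25·5 + 98·2 + 188·4 + 94·3 = 2041
D: 122·3 + 188·5 + 25·1 + 98·5 + 188·3 + 94·2 = 2573
C: 122·5 + 188·1 + 25·2 + 98·4 + 188·2 + 94·4 = 1992
A: 122·4 + 188·2 + 25·3 + 98·1 + 188·5 + 94·5 = 2447
E: 122·2 + 188·4 + 25·4 + 98·3 + 188·1 + 94·1 = 1672
D has the highest Borda score (2573).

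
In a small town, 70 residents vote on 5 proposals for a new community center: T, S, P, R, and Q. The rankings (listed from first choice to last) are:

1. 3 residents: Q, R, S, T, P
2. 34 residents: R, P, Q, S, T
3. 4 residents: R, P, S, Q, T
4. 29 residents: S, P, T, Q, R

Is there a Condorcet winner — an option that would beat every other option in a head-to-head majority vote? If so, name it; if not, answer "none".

R vs T: 41–29 for R.
R vs S: 41–29 for R.
R vs P: 41–29 for R.
R vs Q: 38–32 for R.
R beats every other option head-to-head.

R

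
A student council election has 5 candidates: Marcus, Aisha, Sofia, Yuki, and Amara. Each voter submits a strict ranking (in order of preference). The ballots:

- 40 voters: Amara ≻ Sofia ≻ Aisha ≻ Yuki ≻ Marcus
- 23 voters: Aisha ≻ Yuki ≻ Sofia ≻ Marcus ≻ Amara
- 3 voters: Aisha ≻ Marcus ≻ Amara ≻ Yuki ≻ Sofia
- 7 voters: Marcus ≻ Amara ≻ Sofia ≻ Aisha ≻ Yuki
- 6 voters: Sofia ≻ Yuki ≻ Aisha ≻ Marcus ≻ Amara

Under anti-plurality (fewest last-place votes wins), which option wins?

Last-place votes: Marcus 40, Aisha 0, Sofia 3, Yuki 7, Amara 29.
Aisha is ranked last by the fewest voters, so Aisha wins.

Aisha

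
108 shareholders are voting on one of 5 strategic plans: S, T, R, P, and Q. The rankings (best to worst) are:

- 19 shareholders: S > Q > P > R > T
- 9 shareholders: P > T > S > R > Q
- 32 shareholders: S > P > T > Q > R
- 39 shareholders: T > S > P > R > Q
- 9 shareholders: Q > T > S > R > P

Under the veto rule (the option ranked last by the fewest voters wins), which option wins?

S

Last-place votes: S 0, T 19, R 32, P 9, Q 48.
S is ranked last by the fewest voters, so S wins.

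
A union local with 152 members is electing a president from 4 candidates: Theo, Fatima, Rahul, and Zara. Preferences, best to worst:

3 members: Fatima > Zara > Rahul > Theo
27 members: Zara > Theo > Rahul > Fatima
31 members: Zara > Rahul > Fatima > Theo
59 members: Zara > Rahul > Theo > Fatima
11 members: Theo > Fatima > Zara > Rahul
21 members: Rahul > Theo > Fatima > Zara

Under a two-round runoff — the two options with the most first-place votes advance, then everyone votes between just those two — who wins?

Zara

Round 1 first-place votes: Theo 11, Fatima 3, Rahul 21, Zara 117.
Zara and Rahul advance.
Runoff: Zara is preferred to Rahul by 131 voters; Rahul by 21.
Zara wins the runoff.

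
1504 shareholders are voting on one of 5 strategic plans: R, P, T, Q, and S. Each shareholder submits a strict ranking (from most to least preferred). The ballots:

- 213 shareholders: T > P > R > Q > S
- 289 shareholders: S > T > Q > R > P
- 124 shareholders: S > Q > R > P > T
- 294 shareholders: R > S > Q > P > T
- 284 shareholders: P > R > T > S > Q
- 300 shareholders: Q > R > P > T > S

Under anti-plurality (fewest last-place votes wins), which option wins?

R

Last-place votes: R 0, P 289, T 418, Q 284, S 513.
R is ranked last by the fewest voters, so R wins.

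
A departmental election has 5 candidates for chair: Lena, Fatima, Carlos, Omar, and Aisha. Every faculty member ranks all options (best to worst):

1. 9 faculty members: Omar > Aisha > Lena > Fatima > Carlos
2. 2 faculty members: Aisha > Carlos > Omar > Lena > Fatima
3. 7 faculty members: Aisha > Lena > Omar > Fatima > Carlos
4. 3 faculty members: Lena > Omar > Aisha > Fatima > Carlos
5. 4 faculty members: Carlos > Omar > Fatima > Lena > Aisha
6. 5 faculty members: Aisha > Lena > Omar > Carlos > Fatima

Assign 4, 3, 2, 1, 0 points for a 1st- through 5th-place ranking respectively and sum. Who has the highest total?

Lena: 9·2 + 2·1 + 7·3 + 3·4 + 4·1 + 5·3 = 72
Fatima: 9·1 + 2·0 + 7·1 + 3·1 + 4·2 + 5·0 = 27
Carlos: 9·0 + 2·3 + 7·0 + 3·0 + 4·4 + 5·1 = 27
Omar: 9·4 + 2·2 + 7·2 + 3·3 + 4·3 + 5·2 = 85
Aisha: 9·3 + 2·4 + 7·4 + 3·2 + 4·0 + 5·4 = 89
Aisha has the highest Borda score (89).

Aisha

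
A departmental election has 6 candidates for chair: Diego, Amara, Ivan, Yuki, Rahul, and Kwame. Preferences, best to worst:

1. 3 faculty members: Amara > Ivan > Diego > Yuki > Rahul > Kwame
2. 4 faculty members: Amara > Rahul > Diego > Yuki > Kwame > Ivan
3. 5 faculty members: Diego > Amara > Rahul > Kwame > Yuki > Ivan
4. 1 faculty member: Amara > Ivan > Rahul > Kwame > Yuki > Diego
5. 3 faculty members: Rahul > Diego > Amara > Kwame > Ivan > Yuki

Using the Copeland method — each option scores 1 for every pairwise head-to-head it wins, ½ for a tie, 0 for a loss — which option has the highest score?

Diego: beats Ivan, Yuki, and Kwame; ties Amara and Rahul → score 4.
Amara: beats Ivan, Yuki, Rahul, and Kwame; ties Diego → score 4.5.
Ivan: loses to Diego, Amara, Yuki, Rahul, and Kwame → score 0.
Yuki: beats Ivan; loses to Diego, Amara, Rahul, and Kwame → score 1.
Rahul: beats Ivan, Yuki, and Kwame; ties Diego; loses to Amara → score 3.5.
Kwame: beats Ivan and Yuki; loses to Diego, Amara, and Rahul → score 2.
Amara has the best pairwise record.

Amara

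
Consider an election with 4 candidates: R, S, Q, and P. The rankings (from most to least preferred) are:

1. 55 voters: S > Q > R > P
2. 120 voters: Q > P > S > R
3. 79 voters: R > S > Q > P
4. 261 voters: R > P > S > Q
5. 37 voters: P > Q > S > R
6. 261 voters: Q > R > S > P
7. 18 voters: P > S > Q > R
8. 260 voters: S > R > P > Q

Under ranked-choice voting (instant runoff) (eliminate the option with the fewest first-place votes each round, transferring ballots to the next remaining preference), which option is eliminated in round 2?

S

Round 1: R 340, S 315, Q 381, P 55. Eliminate P.
Round 2: R 340, S 333, Q 418. Eliminate S.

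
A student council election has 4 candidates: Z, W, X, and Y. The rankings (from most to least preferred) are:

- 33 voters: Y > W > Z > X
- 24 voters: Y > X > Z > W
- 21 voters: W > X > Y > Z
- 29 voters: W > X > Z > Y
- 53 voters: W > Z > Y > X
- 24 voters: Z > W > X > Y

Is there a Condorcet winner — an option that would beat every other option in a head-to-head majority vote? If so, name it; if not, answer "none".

W

W vs Z: 136–48 for W.
W vs X: 160–24 for W.
W vs Y: 127–57 for W.
W beats every other option head-to-head.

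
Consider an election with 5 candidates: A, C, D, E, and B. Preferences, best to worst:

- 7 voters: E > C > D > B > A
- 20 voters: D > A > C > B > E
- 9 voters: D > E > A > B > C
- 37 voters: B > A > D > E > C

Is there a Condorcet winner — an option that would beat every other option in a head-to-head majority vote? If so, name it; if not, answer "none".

B

B vs A: 44–29 for B.
B vs C: 46–27 for B.
B vs D: 37–36 for B.
B vs E: 57–16 for B.
B beats every other option head-to-head.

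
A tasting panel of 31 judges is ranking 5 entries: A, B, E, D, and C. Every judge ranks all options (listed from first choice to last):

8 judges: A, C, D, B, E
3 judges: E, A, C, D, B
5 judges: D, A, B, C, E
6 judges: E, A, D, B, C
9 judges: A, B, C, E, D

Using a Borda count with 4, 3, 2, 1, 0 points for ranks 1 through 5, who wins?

A

A: 8·4 + 3·3 + 5·3 + 6·3 + 9·4 = 110
B: 8·1 + 3·0 + 5·2 + 6·1 + 9·3 = 51
E: 8·0 + 3·4 + 5·0 + 6·4 + 9·1 = 45
D: 8·2 + 3·1 + 5·4 + 6·2 + 9·0 = 51
C: 8·3 + 3·2 + 5·1 + 6·0 + 9·2 = 53
A has the highest Borda score (110).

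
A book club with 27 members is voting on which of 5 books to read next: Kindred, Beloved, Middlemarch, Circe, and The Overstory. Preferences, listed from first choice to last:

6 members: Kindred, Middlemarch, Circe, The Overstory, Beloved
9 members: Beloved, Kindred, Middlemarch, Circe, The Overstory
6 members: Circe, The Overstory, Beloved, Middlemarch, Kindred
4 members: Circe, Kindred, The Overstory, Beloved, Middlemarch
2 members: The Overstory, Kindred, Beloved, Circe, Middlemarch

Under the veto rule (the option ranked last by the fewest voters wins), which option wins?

Circe

Last-place votes: Kindred 6, Beloved 6, Middlemarch 6, Circe 0, The Overstory 9.
Circe is ranked last by the fewest voters, so Circe wins.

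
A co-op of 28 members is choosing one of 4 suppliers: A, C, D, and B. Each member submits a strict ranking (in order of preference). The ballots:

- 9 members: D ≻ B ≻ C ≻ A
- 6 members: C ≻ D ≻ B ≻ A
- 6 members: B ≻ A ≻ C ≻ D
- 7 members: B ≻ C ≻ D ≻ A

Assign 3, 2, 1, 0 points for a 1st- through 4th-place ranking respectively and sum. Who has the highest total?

B

A: 9·0 + 6·0 + 6·2 + 7·0 = 12
C: 9·1 + 6·3 + 6·1 + 7·2 = 47
D: 9·3 + 6·2 + 6·0 + 7·1 = 46
B: 9·2 + 6·1 + 6·3 + 7·3 = 63
B has the highest Borda score (63).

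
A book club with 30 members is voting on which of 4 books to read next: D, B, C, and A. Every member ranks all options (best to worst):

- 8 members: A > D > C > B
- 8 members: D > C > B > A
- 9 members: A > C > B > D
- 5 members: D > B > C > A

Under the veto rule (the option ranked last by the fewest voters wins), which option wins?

C

Last-place votes: D 9, B 8, C 0, A 13.
C is ranked last by the fewest voters, so C wins.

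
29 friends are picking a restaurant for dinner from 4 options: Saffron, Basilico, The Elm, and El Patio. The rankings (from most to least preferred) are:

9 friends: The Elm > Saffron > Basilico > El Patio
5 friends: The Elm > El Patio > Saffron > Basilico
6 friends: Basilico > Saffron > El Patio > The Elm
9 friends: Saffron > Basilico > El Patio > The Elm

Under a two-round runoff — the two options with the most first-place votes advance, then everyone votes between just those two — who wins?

Round 1 first-place votes: Saffron 9, Basilico 6, The Elm 14, El Patio 0.
The Elm and Saffron advance.
Runoff: The Elm is preferred to Saffron by 14 voters; Saffron by 15.
Saffron wins the runoff.

Saffron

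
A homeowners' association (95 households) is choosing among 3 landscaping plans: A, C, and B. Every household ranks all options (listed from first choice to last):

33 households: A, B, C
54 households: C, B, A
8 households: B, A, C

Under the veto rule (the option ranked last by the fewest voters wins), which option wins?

B

Last-place votes: A 54, C 41, B 0.
B is ranked last by the fewest voters, so B wins.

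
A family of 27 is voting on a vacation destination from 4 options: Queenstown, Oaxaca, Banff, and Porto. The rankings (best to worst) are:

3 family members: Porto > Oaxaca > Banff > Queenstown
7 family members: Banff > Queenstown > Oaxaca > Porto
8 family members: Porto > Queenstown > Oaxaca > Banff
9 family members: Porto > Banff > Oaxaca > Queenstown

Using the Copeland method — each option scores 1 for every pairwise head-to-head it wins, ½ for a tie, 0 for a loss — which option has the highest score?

Porto

Queenstown: beats Oaxaca; loses to Banff and Porto → score 1.
Oaxaca: loses to Queenstown, Banff, and Porto → score 0.
Banff: beats Queenstown and Oaxaca; loses to Porto → score 2.
Porto: beats Queenstown, Oaxaca, and Banff → score 3.
Porto has the best pairwise record.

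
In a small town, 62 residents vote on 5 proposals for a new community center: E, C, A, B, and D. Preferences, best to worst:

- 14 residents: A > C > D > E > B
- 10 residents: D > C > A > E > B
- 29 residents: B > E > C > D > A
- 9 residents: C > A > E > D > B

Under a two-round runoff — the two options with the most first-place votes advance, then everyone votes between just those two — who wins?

Round 1 first-place votes: E 0, C 9, A 14, B 29, D 10.
B and A advance.
Runoff: B is preferred to A by 29 voters; A by 33.
A wins the runoff.

A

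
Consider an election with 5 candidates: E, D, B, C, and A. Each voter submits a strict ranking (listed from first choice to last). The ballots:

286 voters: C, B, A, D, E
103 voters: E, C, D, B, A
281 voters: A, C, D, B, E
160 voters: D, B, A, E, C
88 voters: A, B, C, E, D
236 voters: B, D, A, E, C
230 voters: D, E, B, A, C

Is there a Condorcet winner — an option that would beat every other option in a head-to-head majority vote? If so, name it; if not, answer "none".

none

Checking pairwise contests:
D beats E 1193–191.
C beats D 758–626.
D beats B 774–610.
E beats C 729–655.
D beats A 729–655.
Every option loses at least one head-to-head, so there is no Condorcet winner.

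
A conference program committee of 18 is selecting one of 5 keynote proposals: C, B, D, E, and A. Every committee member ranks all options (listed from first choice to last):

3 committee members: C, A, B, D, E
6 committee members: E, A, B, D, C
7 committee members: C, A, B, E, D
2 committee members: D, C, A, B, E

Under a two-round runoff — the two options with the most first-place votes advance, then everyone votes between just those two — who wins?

C

Round 1 first-place votes: C 10, B 0, D 2, E 6, A 0.
C and E advance.
Runoff: C is preferred to E by 12 voters; E by 6.
C wins the runoff.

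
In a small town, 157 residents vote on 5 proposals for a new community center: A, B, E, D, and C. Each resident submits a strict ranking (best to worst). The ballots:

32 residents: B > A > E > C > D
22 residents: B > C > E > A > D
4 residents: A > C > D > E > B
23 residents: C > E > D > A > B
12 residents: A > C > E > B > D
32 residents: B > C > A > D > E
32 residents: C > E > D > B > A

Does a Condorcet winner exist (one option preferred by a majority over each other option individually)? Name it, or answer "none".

B

B vs A: 118–39 for B.
B vs E: 86–71 for B.
B vs D: 98–59 for B.
B vs C: 86–71 for B.
B beats every other option head-to-head.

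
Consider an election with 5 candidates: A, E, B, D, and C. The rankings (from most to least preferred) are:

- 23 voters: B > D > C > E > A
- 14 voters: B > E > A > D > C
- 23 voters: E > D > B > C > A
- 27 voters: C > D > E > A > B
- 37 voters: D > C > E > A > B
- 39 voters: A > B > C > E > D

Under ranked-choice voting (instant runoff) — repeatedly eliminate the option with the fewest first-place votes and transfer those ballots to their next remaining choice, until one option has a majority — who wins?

D

Round 1: A 39, E 23, B 37, D 37, C 27. Eliminate E.
Round 2: A 39, B 37, D 60, C 27. Eliminate C.
Round 3: A 39, B 37, D 87. D has a majority.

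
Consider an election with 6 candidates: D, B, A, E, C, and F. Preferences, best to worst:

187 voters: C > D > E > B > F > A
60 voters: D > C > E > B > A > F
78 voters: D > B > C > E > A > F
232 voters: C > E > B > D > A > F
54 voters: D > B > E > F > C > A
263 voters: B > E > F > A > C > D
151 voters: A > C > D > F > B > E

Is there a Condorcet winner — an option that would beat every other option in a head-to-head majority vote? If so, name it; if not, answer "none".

C

C vs D: 833–192 for C.
C vs B: 630–395 for C.
C vs A: 611–414 for C.
C vs E: 708–317 for C.
C vs F: 708–317 for C.
C beats every other option head-to-head.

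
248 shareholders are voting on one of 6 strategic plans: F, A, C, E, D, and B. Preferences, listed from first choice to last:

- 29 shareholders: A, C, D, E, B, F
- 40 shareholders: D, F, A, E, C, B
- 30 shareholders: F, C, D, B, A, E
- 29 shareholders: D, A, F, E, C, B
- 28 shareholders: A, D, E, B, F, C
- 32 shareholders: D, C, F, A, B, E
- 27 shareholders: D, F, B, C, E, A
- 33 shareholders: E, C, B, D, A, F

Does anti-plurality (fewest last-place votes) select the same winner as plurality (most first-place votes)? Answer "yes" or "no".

yes

Anti-plurality — last-place votes: F 62, A 27, C 28, E 62, D 0, B 69. Winner: D.
Plurality — first-place votes: F 30, A 57, C 0, E 33, D 128, B 0. Winner: D.
The two methods agree.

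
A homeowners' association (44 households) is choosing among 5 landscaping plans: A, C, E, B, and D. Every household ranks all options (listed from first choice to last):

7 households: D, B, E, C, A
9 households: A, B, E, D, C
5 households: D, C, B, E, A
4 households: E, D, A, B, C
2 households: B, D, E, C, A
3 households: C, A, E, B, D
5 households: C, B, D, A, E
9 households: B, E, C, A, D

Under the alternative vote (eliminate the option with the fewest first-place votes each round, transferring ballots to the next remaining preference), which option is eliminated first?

E

Round 1: A 9, C 8, E 4, B 11, D 12. Eliminate E.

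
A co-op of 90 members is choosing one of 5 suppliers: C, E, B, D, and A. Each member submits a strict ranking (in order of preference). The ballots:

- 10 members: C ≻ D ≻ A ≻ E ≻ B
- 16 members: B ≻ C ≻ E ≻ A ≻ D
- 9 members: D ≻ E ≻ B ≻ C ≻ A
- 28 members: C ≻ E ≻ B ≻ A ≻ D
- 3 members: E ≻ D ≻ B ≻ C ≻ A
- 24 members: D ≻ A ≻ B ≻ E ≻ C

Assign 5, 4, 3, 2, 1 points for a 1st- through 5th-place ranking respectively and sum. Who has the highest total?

C

C: 10·5 + 16·4 + 9·2 + 28·5 + 3·2 + 24·1 = 302
E: 10·2 + 16·3 + 9·4 + 28·4 + 3·5 + 24·2 = 279
B: 10·1 + 16·5 + 9·3 + 28·3 + 3·3 + 24·3 = 282
D: 10·4 + 16·1 + 9·5 + 28·1 + 3·4 + 24·5 = 261
A: 10·3 + 16·2 + 9·1 + 28·2 + 3·1 + 24·4 = 226
C has the highest Borda score (302).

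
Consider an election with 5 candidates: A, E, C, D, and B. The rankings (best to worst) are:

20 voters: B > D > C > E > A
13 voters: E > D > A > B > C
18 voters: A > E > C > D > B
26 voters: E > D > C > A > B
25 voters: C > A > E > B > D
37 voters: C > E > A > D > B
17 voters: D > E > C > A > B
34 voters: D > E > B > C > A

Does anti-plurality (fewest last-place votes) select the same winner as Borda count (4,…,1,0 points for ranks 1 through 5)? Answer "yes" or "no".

Anti-plurality — last-place votes: A 54, E 0, C 13, D 25, B 98. Winner: E.
Borda — scores: A 290, E 544, C 444, D 436, B 186. Winner: E.
The two methods agree.

yes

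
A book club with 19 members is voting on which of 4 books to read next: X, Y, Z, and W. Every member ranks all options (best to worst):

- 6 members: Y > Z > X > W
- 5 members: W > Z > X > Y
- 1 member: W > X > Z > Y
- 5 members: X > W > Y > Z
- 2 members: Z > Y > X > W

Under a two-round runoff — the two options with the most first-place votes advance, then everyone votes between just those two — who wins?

Round 1 first-place votes: X 5, Y 6, Z 2, W 6.
W and Y advance.
Runoff: W is preferred to Y by 11 voters; Y by 8.
W wins the runoff.

W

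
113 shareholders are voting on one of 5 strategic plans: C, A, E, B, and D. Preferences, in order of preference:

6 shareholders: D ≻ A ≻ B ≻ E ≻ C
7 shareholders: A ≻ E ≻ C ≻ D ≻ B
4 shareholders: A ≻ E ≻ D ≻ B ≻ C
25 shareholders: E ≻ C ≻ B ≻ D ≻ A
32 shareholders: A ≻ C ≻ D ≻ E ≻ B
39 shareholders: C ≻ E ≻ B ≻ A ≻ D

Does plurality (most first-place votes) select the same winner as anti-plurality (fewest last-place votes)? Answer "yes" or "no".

no

Plurality — first-place votes: C 39, A 43, E 25, B 0, D 6. Winner: A.
Anti-plurality — last-place votes: C 10, A 25, E 0, B 39, D 39. Winner: E.
The two methods disagree.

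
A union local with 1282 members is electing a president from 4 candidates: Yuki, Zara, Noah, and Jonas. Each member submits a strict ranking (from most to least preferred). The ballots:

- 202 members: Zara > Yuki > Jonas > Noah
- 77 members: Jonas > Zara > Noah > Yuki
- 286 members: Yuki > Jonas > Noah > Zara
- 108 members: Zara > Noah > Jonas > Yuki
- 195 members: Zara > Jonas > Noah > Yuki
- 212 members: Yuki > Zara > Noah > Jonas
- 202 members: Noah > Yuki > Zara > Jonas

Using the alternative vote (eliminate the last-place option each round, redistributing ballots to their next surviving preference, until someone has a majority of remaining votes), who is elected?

Round 1: Yuki 498, Zara 505, Noah 202, Jonas 77. Eliminate Jonas.
Round 2: Yuki 498, Zara 582, Noah 202. Eliminate Noah.
Round 3: Yuki 700, Zara 582. Yuki has a majority.

Yuki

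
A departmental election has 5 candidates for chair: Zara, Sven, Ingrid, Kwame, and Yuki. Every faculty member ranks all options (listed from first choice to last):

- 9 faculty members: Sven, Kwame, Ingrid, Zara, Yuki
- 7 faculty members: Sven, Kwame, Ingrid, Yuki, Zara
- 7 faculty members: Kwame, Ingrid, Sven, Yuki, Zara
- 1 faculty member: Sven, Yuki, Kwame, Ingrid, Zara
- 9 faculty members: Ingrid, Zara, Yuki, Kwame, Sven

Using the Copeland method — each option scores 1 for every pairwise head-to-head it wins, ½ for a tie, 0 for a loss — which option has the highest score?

Zara: beats Yuki; loses to Sven, Ingrid, and Kwame → score 1.
Sven: beats Zara, Ingrid, Kwame, and Yuki → score 4.
Ingrid: beats Zara and Yuki; loses to Sven and Kwame → score 2.
Kwame: beats Zara, Ingrid, and Yuki; loses to Sven → score 3.
Yuki: loses to Zara, Sven, Ingrid, and Kwame → score 0.
Sven has the best pairwise record.

Sven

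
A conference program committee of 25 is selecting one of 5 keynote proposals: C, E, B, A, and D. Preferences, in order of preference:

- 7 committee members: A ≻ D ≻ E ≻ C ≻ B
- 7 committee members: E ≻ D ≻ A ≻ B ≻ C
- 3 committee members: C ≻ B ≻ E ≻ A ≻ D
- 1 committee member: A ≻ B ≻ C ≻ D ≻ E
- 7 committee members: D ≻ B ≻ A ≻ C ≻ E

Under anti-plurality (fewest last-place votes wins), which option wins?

Last-place votes: C 7, E 8, B 7, A 0, D 3.
A is ranked last by the fewest voters, so A wins.

A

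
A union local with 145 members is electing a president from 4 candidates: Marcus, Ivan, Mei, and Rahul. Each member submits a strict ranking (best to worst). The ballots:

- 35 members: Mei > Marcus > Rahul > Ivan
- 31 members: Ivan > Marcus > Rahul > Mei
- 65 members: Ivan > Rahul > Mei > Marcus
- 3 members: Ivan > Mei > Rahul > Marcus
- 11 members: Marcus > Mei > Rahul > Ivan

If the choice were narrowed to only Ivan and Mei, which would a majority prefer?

Ivan

Voters preferring Ivan to Mei: 99; preferring Mei to Ivan: 46.
Ivan wins the head-to-head.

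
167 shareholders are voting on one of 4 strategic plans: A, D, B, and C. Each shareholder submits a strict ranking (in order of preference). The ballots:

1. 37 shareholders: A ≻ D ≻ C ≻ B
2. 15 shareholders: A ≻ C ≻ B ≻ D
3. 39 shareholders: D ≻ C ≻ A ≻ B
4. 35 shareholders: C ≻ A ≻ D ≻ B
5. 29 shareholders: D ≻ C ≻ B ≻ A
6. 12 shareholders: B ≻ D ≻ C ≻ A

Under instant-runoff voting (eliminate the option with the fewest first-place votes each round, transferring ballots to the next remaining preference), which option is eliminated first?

Round 1: A 52, D 68, B 12, C 35. Eliminate B.

B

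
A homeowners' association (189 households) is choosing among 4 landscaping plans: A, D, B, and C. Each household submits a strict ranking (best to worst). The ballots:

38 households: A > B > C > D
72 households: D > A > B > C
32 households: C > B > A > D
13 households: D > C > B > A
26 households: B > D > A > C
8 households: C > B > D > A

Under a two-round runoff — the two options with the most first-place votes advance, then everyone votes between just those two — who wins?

Round 1 first-place votes: A 38, D 85, B 26, C 40.
D and C advance.
Runoff: D is preferred to C by 111 voters; C by 78.
D wins the runoff.

D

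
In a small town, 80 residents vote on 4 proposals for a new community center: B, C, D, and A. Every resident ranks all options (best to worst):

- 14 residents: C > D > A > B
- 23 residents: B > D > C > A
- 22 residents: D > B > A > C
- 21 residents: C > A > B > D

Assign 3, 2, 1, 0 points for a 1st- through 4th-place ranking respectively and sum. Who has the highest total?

B: 14·0 + 23·3 + 22·2 + 21·1 = 134
C: 14·3 + 23·1 + 22·0 + 21·3 = 128
D: 14·2 + 23·2 + 22·3 + 21·0 = 140
A: 14·1 + 23·0 + 22·1 + 21·2 = 78
D has the highest Borda score (140).

D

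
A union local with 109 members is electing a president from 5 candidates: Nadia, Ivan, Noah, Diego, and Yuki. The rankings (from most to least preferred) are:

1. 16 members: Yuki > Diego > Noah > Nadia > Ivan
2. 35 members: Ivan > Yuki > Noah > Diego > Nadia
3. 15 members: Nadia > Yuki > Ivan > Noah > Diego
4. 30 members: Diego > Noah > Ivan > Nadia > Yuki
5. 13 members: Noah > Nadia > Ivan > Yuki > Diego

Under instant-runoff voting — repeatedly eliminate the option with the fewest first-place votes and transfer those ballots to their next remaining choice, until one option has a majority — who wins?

Round 1: Nadia 15, Ivan 35, Noah 13, Diego 30, Yuki 16. Eliminate Noah.
Round 2: Nadia 28, Ivan 35, Diego 30, Yuki 16. Eliminate Yuki.
Round 3: Nadia 28, Ivan 35, Diego 46. Eliminate Nadia.
Round 4: Ivan 63, Diego 46. Ivan has a majority.

Ivan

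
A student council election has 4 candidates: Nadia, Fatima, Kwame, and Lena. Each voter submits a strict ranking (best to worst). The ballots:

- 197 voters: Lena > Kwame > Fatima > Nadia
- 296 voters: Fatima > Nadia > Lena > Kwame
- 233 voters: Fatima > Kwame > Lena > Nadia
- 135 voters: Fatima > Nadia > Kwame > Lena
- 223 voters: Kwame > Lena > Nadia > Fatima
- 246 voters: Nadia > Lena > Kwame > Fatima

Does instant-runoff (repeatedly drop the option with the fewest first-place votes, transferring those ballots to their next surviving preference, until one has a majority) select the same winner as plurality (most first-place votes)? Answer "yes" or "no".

Instant-runoff — R1 Nadia 246, Fatima 664, Kwame 223, Lena 197 (Lena out); R2 Nadia 246, Fatima 664, Kwame 420 (Nadia out); R3 Fatima 664, Kwame 666 (Kwame winner). Winner: Kwame.
Plurality — first-place votes: Nadia 246, Fatima 664, Kwame 223, Lena 197. Winner: Fatima.
The two methods disagree.

no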